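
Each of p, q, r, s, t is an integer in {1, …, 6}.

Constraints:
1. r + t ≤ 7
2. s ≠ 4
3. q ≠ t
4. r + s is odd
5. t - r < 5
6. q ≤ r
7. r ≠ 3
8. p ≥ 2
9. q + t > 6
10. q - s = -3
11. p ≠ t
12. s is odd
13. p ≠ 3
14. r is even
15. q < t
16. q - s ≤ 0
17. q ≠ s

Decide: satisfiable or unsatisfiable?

Satisfiable

One satisfying assignment is p = 4, q = 2, r = 2, s = 5, t = 5.
For the less obvious constraints — constraint 1: r + t = 7; constraint 5: t - r = 3; constraint 9: q + t = 7 — and the others hold by inspection.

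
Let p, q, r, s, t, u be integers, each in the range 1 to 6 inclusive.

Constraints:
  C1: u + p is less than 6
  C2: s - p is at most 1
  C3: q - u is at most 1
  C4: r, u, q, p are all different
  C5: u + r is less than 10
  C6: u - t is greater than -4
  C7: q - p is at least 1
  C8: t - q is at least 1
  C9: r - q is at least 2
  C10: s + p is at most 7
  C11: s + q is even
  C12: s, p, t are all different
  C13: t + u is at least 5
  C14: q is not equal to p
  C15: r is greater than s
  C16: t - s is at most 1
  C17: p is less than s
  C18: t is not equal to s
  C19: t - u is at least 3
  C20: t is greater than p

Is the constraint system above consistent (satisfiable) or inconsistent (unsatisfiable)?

Constraints 2, 3, 7, 16, and 19 give u − q ≥ -1, q − p ≥ 1, p − s ≥ -1, s − t ≥ -1, t − u ≥ 3.
Adding all 5 inequalities: the left sides telescope to 0, and the right sides sum to (-1) + 1 + (-1) + (-1) + 3 = 1. So 0 ≥ 1, which is false.

Unsatisfiable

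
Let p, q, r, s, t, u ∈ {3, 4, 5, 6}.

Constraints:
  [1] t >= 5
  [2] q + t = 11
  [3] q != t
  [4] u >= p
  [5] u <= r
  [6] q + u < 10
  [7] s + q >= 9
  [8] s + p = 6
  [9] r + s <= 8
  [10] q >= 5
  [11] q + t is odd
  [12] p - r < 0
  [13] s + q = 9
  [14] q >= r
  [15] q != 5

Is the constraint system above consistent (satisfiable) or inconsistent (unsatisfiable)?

Setting (p, q, r, s, t, u) = (3, 6, 5, 3, 5, 3) satisfies everything: constraint 2: q + t = 11; constraint 6: q + u = 9, and the others follow.

Satisfiable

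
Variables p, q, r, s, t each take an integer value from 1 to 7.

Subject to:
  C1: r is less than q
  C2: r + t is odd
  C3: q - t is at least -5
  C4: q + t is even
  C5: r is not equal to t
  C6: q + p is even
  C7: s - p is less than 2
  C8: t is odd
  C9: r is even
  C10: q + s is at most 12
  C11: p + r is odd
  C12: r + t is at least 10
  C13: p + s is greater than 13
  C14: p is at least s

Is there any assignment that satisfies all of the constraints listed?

One satisfying assignment is p = 7, q = 5, r = 4, s = 7, t = 7.
For the less obvious constraints — constraint 3: q - t = -2; constraint 7: s - p = 0 — and the others hold by inspection.

Satisfiable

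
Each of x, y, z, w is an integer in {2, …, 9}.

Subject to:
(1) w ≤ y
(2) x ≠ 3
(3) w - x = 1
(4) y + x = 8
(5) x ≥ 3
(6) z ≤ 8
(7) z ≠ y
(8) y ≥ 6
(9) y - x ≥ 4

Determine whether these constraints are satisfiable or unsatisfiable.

From constraint 8: y ≥ 6. From constraint 5: x ≥ 3. Hence y + x ≥ 9. But constraint 4 requires y + x = 8, and 8 < 9. Contradiction.

Unsatisfiable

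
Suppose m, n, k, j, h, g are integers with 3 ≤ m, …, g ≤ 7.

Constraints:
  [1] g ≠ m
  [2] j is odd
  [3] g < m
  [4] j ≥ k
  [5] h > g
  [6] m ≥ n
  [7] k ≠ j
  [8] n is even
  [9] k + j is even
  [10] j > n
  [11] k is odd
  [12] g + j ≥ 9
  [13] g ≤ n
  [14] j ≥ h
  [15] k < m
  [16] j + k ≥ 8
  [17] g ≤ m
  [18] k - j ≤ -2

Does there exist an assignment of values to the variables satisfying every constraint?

One satisfying assignment is m = 5, n = 4, k = 3, j = 7, h = 4, g = 3.
For the less obvious constraints — constraint 12: g + j = 10; constraint 16: j + k = 10; constraint 18: k - j = -4 — and the others hold by inspection.

Satisfiable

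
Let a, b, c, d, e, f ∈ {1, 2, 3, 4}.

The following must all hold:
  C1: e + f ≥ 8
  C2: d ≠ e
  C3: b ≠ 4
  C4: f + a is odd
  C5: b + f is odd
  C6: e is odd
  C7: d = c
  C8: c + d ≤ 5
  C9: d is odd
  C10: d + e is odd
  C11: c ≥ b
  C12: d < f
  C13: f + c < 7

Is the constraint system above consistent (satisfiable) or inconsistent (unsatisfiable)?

Constraint 9 makes d odd and constraint 6 makes e odd, so d + e must be even. Constraint 10 says d + e is odd — contradiction.

Unsatisfiable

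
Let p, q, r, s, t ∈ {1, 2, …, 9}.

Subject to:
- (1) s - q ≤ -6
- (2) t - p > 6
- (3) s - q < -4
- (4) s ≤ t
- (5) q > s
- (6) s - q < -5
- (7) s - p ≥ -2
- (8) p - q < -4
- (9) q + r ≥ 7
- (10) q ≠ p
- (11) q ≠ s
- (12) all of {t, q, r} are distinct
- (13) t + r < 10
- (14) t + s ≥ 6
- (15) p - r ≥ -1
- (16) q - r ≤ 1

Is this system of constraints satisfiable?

Constraints 1, 7, 15, and 16 give s − p ≥ -2, p − r ≥ -1, r − q ≥ -1, q − s ≥ 6.
Adding all 4 inequalities: the left sides telescope to 0, and the right sides sum to (-2) + (-1) + (-1) + 6 = 2. So 0 ≥ 2, which is false.

Unsatisfiable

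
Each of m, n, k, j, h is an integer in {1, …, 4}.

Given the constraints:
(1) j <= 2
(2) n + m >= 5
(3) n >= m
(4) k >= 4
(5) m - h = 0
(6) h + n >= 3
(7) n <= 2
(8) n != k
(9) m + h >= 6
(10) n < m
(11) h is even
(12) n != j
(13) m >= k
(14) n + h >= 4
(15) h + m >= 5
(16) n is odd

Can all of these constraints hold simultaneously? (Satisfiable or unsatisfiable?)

Unsatisfiable

From constraints 4 and 13: m ≥ k and k ≥ 4, so m ≥ 4. From constraints 3 and 7: m ≤ n and n ≤ 2, so m ≤ 2. But 2 < 4, so no value of m works.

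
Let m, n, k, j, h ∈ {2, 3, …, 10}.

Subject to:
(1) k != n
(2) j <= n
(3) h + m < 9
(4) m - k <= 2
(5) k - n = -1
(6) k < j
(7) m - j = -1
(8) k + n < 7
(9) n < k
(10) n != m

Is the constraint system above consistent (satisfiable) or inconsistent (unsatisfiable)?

Constraints 2, 6, and 9 give n < k, k < j, j ≤ n. Chaining: n < k < j ≤ n, which forces n < n — impossible.

Unsatisfiable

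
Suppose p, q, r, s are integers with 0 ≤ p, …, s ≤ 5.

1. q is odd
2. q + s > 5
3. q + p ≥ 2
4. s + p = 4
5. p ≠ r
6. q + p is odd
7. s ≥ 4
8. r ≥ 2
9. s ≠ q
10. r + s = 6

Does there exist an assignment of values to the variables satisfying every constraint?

One satisfying assignment is p = 0, q = 3, r = 2, s = 4.
For the less obvious constraints — constraint 2: q + s = 7; constraint 3: q + p = 3; constraint 4: s + p = 4 — and the others hold by inspection.

Satisfiable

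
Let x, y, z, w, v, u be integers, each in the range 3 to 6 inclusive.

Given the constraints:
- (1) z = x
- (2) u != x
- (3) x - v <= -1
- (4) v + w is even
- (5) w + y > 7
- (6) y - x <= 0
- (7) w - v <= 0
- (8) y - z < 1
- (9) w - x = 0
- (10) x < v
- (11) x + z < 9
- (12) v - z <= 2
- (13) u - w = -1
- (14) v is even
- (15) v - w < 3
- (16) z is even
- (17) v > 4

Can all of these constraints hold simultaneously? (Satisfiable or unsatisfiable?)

Satisfiable

Try x = 4, y = 4, z = 4, w = 4, v = 6, u = 3.
Check constraint 3: x - v = -2; constraint 5: w + y = 8; constraint 6: y - x = 0. The remaining constraints are straightforward to verify.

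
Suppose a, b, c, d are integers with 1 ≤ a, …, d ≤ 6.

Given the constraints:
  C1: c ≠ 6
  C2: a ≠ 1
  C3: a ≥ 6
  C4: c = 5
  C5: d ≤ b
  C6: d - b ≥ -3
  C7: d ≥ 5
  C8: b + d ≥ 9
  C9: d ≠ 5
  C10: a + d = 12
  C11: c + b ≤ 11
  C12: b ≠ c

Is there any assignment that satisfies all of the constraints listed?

Satisfiable

Setting (a, b, c, d) = (6, 6, 5, 6) satisfies everything: constraint 6: d - b = 0; constraint 8: b + d = 12; constraint 10: a + d = 12, and the others follow.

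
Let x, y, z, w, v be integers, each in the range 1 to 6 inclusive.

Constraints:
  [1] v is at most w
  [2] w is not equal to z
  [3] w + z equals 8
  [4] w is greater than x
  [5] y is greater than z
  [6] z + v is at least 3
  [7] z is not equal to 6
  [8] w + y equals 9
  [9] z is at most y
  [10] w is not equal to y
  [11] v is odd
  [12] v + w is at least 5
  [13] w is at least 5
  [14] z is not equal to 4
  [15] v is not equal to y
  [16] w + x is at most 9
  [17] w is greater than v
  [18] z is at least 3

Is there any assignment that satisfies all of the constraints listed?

Satisfiable

Setting (x, y, z, w, v) = (2, 4, 3, 5, 1) satisfies everything: constraint 3: w + z = 8; constraint 6: z + v = 4; constraint 8: w + y = 9, and the others follow.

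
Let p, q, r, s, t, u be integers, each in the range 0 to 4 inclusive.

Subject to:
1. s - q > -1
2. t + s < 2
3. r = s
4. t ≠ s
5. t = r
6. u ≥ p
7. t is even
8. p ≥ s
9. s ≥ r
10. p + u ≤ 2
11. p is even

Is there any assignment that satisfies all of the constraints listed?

Unsatisfiable

From constraints 3 and 5, t = r = s, so t = s. But constraint 4 says t ≠ s. Contradiction.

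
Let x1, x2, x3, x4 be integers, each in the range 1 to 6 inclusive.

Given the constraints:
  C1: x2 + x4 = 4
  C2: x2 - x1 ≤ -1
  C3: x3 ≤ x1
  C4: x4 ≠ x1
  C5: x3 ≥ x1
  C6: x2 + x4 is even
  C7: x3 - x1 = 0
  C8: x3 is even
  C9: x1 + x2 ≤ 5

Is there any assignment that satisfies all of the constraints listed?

Satisfiable

The assignment x1 = 2, x2 = 1, x3 = 2, x4 = 3 works:
  constraint 1 holds since x2 + x4 = 4.
  constraint 2 holds since x2 - x1 = -1.
The rest check out directly.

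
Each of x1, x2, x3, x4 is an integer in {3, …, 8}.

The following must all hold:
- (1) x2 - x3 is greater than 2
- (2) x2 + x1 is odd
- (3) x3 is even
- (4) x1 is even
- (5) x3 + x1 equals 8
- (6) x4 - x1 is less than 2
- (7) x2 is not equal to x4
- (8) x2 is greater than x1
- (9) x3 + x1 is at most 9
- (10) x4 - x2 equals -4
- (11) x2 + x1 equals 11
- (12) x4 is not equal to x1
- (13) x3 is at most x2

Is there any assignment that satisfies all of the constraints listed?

Satisfiable

Take x1 = 4, x2 = 7, x3 = 4, x4 = 3. Then constraint 1: x2 - x3 = 3; constraint 5: x3 + x1 = 8; constraint 6: x4 - x1 = -1, and every other listed constraint is also met.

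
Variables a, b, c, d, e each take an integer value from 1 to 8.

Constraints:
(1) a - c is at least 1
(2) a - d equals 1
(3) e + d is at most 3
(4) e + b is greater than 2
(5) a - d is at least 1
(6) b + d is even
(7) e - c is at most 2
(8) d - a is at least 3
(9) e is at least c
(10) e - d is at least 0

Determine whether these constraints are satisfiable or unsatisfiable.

Constraints 1, 7, 8, and 10 give e − d ≥ 0, d − a ≥ 3, a − c ≥ 1, c − e ≥ -2.
Adding all 4 inequalities: the left sides telescope to 0, and the right sides sum to 0 + 3 + 1 + (-2) = 2. So 0 ≥ 2, which is false.

Unsatisfiable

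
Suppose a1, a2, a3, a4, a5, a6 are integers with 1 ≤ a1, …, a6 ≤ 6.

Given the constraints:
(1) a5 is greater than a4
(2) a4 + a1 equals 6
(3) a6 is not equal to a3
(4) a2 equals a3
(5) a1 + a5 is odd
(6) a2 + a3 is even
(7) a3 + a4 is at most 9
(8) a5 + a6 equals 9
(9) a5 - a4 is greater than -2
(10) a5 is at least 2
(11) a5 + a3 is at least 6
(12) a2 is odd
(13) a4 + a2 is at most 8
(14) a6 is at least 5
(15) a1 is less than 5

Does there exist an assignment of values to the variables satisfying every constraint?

Satisfiable

Take a1 = 4, a2 = 5, a3 = 5, a4 = 2, a5 = 3, a6 = 6. Then constraint 2: a4 + a1 = 6; constraint 7: a3 + a4 = 7, and every other listed constraint is also met.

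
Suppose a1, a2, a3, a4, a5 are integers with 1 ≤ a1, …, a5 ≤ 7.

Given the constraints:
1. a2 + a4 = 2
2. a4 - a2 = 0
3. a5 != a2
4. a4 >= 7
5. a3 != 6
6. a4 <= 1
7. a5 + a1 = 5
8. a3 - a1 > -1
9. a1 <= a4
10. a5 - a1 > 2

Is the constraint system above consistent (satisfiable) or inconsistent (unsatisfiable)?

Unsatisfiable

From constraint 4: a4 ≥ 7. From constraint 6: a4 ≤ 1. But 1 < 7, so no value of a4 works.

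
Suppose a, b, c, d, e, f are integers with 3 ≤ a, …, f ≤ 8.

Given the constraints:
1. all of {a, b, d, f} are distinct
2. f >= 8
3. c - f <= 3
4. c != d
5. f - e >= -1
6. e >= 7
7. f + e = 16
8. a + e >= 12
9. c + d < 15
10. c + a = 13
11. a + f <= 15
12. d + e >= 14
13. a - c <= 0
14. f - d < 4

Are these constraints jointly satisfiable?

Satisfiable

Try a = 5, b = 7, c = 8, d = 6, e = 8, f = 8.
Check constraint 3: c - f = 0; constraint 5: f - e = 0. The remaining constraints are straightforward to verify.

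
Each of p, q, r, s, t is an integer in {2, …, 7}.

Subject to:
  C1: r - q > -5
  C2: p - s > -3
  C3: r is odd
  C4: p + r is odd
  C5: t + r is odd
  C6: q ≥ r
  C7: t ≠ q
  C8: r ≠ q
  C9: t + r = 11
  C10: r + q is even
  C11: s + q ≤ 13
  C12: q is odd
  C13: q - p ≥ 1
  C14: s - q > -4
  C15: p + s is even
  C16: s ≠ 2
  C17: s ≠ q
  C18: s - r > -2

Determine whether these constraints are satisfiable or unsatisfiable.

Try p = 4, q = 7, r = 5, s = 4, t = 6.
Check constraint 1: r - q = -2; constraint 2: p - s = 0; constraint 9: t + r = 11. The remaining constraints are straightforward to verify.

Satisfiable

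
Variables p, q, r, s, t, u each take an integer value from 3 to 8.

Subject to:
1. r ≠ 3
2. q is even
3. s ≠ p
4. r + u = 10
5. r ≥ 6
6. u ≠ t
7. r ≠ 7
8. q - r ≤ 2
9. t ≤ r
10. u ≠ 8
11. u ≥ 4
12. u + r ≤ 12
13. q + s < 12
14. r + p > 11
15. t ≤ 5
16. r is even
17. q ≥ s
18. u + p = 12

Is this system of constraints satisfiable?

The assignment p = 8, q = 6, r = 6, s = 3, t = 3, u = 4 works:
  constraint 4 holds since r + u = 10.
  constraint 8 holds since q - r = 0.
The rest check out directly.

Satisfiable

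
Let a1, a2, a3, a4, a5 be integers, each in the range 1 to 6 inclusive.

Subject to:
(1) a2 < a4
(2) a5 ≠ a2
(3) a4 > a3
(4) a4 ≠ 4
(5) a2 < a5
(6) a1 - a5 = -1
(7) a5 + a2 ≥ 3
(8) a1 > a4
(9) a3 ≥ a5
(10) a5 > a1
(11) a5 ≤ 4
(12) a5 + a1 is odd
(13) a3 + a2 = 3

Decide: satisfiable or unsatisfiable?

Constraints 3, 8, 9, and 10 give a5 ≤ a3, a3 < a4, a4 < a1, a1 < a5. Chaining: a5 ≤ a3 < a4 < a1 < a5, which forces a5 < a5 — impossible.

Unsatisfiable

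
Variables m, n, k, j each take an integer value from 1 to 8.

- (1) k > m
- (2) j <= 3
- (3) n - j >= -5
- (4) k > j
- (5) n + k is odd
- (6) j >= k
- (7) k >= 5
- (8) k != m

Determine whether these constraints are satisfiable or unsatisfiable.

Unsatisfiable

From constraint 7: k ≥ 5. From constraints 2 and 6: k ≤ j and j ≤ 3, so k ≤ 3. But 3 < 5, so no value of k works.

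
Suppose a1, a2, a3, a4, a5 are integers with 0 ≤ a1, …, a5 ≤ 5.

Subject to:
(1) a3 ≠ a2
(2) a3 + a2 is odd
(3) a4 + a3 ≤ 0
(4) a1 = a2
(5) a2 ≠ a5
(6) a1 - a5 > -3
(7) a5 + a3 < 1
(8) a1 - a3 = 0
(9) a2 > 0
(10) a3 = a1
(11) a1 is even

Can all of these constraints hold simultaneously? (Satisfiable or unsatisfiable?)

From constraints 4 and 10, a3 = a1 = a2, so a3 = a2. But constraint 1 says a3 ≠ a2. Contradiction.

Unsatisfiable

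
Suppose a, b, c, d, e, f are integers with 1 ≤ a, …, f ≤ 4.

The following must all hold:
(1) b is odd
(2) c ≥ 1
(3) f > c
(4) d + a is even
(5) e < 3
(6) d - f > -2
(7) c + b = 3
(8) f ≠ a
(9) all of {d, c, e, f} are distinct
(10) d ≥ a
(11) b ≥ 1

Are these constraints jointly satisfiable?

One satisfying assignment is a = 1, b = 1, c = 2, d = 3, e = 1, f = 4.
For the less obvious constraints — constraint 6: d - f = -1; constraint 7: c + b = 3; constraint 9: values 3, 2, 1, 4 are distinct — and the others hold by inspection.

Satisfiable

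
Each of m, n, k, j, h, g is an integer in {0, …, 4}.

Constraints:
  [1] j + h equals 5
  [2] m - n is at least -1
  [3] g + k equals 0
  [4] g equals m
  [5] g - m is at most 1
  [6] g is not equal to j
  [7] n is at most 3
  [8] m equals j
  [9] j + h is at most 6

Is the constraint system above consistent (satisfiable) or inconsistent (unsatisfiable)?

From constraints 4 and 8, g = m = j, so g = j. But constraint 6 says g ≠ j. Contradiction.

Unsatisfiable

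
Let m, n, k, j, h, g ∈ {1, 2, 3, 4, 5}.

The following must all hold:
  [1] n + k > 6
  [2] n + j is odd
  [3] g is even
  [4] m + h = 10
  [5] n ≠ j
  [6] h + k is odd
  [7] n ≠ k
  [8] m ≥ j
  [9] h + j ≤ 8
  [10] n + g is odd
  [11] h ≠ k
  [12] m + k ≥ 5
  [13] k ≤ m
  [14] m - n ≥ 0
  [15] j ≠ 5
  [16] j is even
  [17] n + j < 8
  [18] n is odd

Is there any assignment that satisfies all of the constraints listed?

One satisfying assignment is m = 5, n = 5, k = 2, j = 2, h = 5, g = 4.
For the less obvious constraints — constraint 1: n + k = 7; constraint 4: m + h = 10; constraint 9: h + j = 7 — and the others hold by inspection.

Satisfiable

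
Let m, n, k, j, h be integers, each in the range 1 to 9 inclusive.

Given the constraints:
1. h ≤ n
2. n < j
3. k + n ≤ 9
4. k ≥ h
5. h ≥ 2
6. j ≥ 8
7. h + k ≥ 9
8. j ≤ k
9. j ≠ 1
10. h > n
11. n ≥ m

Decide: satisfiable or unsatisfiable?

Unsatisfiable

From constraints 6 and 8: k ≥ j ≥ 8. From constraints 1 and 5: n ≥ h ≥ 2. Hence k + n ≥ 10. But constraint 3 requires k + n ≤ 9, and 9 < 10. Contradiction.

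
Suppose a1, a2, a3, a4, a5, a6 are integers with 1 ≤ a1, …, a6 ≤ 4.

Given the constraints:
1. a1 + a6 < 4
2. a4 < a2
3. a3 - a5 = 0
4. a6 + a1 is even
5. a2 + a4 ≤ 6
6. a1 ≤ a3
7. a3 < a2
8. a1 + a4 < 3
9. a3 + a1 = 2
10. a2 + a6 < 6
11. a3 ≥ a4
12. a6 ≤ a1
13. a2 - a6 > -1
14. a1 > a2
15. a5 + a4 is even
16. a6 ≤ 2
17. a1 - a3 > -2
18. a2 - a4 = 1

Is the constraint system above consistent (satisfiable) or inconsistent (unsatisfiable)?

Unsatisfiable

Constraints 6, 7, and 14 give a1 ≤ a3, a3 < a2, a2 < a1. Chaining: a1 ≤ a3 < a2 < a1, which forces a1 < a1 — impossible.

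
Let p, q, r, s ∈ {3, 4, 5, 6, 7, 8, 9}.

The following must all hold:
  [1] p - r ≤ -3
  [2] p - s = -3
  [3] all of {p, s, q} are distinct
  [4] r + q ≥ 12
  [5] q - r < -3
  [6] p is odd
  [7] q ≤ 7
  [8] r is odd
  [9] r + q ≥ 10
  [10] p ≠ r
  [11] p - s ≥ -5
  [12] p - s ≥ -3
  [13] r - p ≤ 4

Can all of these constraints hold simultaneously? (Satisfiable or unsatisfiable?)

Satisfiable

The assignment p = 5, q = 3, r = 9, s = 8 works:
  constraint 1 holds since p - r = -4.
  constraint 2 holds since p - s = -3.
  constraint 4 holds since r + q = 12.
The rest check out directly.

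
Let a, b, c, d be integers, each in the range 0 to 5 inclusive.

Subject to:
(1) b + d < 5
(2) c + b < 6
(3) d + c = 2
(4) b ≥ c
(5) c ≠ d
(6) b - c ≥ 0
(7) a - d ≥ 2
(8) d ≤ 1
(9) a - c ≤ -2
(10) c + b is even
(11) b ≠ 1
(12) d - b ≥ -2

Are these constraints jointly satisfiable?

Constraints 6, 7, 9, and 12 give c − a ≥ 2, a − d ≥ 2, d − b ≥ -2, b − c ≥ 0.
Adding all 4 inequalities: the left sides telescope to 0, and the right sides sum to 2 + 2 + (-2) + 0 = 2. So 0 ≥ 2, which is false.

Unsatisfiable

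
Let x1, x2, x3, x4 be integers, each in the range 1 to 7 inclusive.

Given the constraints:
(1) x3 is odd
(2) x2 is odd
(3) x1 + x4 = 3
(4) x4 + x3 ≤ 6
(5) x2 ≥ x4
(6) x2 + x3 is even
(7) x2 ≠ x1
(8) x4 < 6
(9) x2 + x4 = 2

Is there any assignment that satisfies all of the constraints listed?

One satisfying assignment is x1 = 2, x2 = 1, x3 = 5, x4 = 1.
For the less obvious constraints — constraint 3: x1 + x4 = 3; constraint 4: x4 + x3 = 6; constraint 9: x2 + x4 = 2 — and the others hold by inspection.

Satisfiable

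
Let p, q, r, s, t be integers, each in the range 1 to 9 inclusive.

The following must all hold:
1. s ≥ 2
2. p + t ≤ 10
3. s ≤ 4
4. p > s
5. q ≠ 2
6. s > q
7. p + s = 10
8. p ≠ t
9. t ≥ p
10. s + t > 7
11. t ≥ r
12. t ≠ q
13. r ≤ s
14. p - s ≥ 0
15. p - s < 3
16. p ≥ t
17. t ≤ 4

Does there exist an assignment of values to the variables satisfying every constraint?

Unsatisfiable

From constraints 9 and 17: p ≤ t ≤ 4. From constraint 3: s ≤ 4. Hence p + s ≤ 8. But constraint 7 requires p + s = 10, and 10 > 8. Contradiction.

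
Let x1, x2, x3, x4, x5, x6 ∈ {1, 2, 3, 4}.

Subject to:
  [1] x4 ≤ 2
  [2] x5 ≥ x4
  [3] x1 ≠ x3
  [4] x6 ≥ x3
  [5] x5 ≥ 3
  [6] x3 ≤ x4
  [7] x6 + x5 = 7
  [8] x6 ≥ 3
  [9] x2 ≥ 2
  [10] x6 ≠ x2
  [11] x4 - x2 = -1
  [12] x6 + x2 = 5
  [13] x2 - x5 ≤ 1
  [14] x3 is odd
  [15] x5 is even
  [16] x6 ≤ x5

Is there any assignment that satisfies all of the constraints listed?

Satisfiable

One satisfying assignment is x1 = 4, x2 = 2, x3 = 1, x4 = 1, x5 = 4, x6 = 3.
For the less obvious constraints — constraint 7: x6 + x5 = 7; constraint 11: x4 - x2 = -1; constraint 12: x6 + x2 = 5 — and the others hold by inspection.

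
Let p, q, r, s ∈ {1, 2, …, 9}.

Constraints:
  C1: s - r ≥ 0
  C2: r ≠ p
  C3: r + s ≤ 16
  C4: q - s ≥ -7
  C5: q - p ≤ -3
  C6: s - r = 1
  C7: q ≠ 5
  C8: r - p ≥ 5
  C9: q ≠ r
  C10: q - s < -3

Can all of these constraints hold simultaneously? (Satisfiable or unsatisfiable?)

Unsatisfiable

Constraints 1, 4, 5, and 8 give r − p ≥ 5, p − q ≥ 3, q − s ≥ -7, s − r ≥ 0.
Adding all 4 inequalities: the left sides telescope to 0, and the right sides sum to 5 + 3 + (-7) + 0 = 1. So 0 ≥ 1, which is false.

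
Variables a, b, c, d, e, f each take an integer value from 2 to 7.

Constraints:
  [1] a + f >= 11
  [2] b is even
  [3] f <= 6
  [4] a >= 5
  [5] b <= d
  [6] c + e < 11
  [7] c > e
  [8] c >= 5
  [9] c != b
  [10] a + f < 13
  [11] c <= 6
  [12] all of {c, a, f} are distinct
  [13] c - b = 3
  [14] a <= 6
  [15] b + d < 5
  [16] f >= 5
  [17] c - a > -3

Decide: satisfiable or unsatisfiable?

Unsatisfiable

Constraints 3, 4, 8, 11, 14, and 16 confine each of c, a, f to the 2 values {5, 6}.
Constraint 12 requires all 3 of them to be distinct, but only 2 values are available — impossible by the pigeonhole principle.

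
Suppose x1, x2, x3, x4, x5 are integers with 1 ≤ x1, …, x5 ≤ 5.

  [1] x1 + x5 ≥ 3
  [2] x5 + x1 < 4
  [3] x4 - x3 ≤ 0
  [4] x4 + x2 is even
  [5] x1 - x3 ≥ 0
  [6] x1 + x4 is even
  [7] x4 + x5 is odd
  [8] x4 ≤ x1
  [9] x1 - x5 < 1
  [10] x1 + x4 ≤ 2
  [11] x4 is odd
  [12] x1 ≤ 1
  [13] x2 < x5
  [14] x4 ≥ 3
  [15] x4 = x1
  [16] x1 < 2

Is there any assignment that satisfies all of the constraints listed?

Unsatisfiable

From constraints 8 and 14: x1 ≥ x4 and x4 ≥ 3, so x1 ≥ 3. From constraint 16: x1 ≤ 1. But 1 < 3, so no value of x1 works.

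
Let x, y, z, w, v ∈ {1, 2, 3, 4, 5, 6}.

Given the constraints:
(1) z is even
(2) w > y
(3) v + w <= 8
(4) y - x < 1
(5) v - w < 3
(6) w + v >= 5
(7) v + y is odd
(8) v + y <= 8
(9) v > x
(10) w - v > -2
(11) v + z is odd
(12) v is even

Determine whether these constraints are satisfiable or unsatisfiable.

Unsatisfiable

Constraint 12 makes v even and constraint 1 makes z even, so v + z must be even. Constraint 11 says v + z is odd — contradiction.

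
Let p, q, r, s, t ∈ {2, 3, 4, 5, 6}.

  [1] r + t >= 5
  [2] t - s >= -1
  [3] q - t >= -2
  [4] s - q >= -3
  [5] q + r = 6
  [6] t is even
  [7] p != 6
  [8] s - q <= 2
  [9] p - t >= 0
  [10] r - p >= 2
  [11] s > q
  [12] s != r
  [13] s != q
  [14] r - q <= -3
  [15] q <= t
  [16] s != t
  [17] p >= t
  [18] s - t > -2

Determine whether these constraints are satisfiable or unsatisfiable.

Constraints 2, 4, 9, 10, and 14 give p − t ≥ 0, t − s ≥ -1, s − q ≥ -3, q − r ≥ 3, r − p ≥ 2.
Adding all 5 inequalities: the left sides telescope to 0, and the right sides sum to 0 + (-1) + (-3) + 3 + 2 = 1. So 0 ≥ 1, which is false.

Unsatisfiable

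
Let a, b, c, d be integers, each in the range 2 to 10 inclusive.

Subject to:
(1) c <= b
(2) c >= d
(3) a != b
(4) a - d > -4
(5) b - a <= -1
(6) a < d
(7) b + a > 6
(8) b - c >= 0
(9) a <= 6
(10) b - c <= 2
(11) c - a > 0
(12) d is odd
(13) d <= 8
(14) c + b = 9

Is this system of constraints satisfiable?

Constraints 1, 2, 5, and 6 give c ≤ b, b < a, a < d, d ≤ c. Chaining: c ≤ b < a < d ≤ c, which forces c < c — impossible.

Unsatisfiable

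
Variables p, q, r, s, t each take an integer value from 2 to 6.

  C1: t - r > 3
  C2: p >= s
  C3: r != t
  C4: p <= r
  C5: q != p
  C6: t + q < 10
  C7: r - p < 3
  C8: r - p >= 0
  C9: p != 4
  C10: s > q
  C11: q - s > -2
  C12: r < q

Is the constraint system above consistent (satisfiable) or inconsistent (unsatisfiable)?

Unsatisfiable

Constraints 2, 8, 10, and 12 give q < s, s ≤ p, p ≤ r, r < q. Chaining: q < s ≤ p ≤ r < q, which forces q < q — impossible.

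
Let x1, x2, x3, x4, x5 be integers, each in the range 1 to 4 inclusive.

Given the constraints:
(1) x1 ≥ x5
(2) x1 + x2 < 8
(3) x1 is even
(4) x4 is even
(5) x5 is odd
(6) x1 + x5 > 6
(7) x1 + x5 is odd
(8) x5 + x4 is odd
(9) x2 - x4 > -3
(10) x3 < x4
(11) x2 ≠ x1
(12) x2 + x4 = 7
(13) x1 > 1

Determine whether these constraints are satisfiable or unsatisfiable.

Satisfiable

The assignment x1 = 4, x2 = 3, x3 = 2, x4 = 4, x5 = 3 works:
  constraint 2 holds since x1 + x2 = 7.
  constraint 6 holds since x1 + x5 = 7.
The rest check out directly.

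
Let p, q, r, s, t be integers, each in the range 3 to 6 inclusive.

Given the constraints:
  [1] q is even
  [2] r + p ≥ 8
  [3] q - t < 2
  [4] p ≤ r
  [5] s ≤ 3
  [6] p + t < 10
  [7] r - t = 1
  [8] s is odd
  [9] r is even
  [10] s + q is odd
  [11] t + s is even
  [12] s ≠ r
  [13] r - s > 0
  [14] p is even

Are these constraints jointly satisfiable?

Satisfiable

Take p = 4, q = 4, r = 6, s = 3, t = 5. Then constraint 2: r + p = 10; constraint 3: q - t = -1, and every other listed constraint is also met.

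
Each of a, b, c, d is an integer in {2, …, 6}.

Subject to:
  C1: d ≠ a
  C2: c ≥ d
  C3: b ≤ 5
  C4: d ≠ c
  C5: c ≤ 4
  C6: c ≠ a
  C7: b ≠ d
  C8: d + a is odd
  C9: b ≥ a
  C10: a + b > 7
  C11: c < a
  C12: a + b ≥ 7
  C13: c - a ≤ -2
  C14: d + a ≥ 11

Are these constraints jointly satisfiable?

Unsatisfiable

From constraints 2 and 5: d ≤ c ≤ 4. From constraints 3 and 9: a ≤ b ≤ 5. Hence d + a ≤ 9. But constraint 14 requires d + a ≥ 11, and 11 > 9. Contradiction.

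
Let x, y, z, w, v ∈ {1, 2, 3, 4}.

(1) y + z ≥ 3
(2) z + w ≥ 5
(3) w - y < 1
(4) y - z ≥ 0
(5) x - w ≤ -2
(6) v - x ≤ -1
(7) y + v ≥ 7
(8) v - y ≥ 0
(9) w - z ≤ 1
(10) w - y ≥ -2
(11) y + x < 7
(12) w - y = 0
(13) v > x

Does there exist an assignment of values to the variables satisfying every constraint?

Constraints 4, 5, 6, 8, and 9 give w − x ≥ 2, x − v ≥ 1, v − y ≥ 0, y − z ≥ 0, z − w ≥ -1.
Adding all 5 inequalities: the left sides telescope to 0, and the right sides sum to 2 + 1 + 0 + 0 + (-1) = 2. So 0 ≥ 2, which is false.

Unsatisfiable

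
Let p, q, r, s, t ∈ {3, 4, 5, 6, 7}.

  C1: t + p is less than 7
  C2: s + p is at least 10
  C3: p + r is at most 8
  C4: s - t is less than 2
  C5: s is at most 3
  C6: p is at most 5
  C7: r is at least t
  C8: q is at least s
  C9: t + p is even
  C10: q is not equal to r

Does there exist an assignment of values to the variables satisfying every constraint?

From constraint 5: s ≤ 3. From constraint 6: p ≤ 5. Hence s + p ≤ 8. But constraint 2 requires s + p ≥ 10, and 10 > 8. Contradiction.

Unsatisfiable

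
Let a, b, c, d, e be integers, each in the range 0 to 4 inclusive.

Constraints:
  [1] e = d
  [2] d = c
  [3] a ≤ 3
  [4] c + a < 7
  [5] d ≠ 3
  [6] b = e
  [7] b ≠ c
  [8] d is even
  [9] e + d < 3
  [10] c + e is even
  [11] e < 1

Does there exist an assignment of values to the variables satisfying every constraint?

Unsatisfiable

From constraints 1, 2, and 6, b = e = d = c, so b = c. But constraint 7 says b ≠ c. Contradiction.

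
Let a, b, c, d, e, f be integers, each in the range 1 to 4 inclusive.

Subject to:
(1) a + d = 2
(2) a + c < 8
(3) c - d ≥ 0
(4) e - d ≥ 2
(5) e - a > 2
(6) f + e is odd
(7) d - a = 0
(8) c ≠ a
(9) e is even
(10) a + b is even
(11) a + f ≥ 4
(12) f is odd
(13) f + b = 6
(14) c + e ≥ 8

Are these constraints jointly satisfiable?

Take a = 1, b = 3, c = 4, d = 1, e = 4, f = 3. Then constraint 1: a + d = 2; constraint 2: a + c = 5, and every other listed constraint is also met.

Satisfiable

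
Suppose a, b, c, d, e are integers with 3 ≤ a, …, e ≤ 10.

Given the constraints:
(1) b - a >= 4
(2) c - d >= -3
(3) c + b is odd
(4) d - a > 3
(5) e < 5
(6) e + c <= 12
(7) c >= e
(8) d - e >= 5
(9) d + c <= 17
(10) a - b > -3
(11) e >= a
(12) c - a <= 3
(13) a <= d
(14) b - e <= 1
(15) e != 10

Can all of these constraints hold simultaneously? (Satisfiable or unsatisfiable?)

Constraints 1, 2, 8, 12, and 14 give b − a ≥ 4, a − c ≥ -3, c − d ≥ -3, d − e ≥ 5, e − b ≥ -1.
Adding all 5 inequalities: the left sides telescope to 0, and the right sides sum to 4 + (-3) + (-3) + 5 + (-1) = 2. So 0 ≥ 2, which is false.

Unsatisfiable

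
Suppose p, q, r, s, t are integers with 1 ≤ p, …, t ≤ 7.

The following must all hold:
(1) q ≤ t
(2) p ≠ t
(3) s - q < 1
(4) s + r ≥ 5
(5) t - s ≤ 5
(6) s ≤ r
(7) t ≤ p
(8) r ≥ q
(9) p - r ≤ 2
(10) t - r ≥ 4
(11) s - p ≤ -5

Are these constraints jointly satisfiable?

Unsatisfiable

Constraints 5, 9, 10, and 11 give p − s ≥ 5, s − t ≥ -5, t − r ≥ 4, r − p ≥ -2.
Adding all 4 inequalities: the left sides telescope to 0, and the right sides sum to 5 + (-5) + 4 + (-2) = 2. So 0 ≥ 2, which is false.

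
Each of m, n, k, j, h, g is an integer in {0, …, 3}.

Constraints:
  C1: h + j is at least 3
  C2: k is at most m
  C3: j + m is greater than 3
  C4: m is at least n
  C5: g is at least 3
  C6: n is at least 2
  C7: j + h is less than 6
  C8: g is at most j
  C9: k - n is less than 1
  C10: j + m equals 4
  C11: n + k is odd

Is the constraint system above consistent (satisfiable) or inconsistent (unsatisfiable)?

Unsatisfiable

From constraints 5 and 8: j ≥ g ≥ 3. From constraints 4 and 6: m ≥ n ≥ 2. Hence j + m ≥ 5. But constraint 10 requires j + m = 4, and 4 < 5. Contradiction.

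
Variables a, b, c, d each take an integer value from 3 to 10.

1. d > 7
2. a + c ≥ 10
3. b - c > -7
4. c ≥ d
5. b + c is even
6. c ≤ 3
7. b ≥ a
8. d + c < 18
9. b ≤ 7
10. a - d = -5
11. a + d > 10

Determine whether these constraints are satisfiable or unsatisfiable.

Unsatisfiable

From constraint 1: d ≥ 8. From constraints 4 and 6: d ≤ c and c ≤ 3, so d ≤ 3. But 3 < 8, so no value of d works.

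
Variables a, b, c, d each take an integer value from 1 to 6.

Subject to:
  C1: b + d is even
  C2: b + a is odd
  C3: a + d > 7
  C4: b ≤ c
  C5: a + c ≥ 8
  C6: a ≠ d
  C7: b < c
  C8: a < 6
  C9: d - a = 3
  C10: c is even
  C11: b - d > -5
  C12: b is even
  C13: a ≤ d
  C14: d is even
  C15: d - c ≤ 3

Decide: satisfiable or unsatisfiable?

Satisfiable

Try a = 3, b = 2, c = 6, d = 6.
Check constraint 3: a + d = 9; constraint 5: a + c = 9. The remaining constraints are straightforward to verify.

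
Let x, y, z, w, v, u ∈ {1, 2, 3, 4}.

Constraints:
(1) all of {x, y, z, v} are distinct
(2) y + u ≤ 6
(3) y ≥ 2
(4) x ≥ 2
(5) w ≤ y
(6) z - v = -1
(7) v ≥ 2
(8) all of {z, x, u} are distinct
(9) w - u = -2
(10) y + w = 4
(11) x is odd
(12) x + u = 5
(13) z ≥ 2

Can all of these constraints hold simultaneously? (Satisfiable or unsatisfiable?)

Unsatisfiable

Constraints 3, 4, 7, and 13 confine each of x, y, z, v to the 3 values {2, …, 4} (the domain already gives each ≤ 4).
Constraint 1 requires all 4 of them to be distinct, but only 3 values are available — impossible by the pigeonhole principle.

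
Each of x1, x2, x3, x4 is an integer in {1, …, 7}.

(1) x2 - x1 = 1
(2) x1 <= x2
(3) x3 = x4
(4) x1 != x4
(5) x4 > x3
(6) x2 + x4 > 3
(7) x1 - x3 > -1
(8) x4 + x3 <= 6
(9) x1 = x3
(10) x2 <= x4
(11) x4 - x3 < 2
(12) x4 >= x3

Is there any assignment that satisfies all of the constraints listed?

Unsatisfiable

From constraints 3 and 9, x1 = x3 = x4, so x1 = x4. But constraint 4 says x1 ≠ x4. Contradiction.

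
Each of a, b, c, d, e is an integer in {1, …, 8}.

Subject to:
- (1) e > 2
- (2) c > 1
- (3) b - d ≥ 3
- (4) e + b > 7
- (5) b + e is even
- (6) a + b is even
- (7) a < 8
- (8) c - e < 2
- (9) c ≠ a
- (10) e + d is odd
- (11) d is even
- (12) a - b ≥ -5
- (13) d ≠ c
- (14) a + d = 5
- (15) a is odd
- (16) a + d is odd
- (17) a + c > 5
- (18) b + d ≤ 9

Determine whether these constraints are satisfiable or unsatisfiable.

One satisfying assignment is a = 3, b = 5, c = 4, d = 2, e = 5.
For the less obvious constraints — constraint 3: b - d = 3; constraint 4: e + b = 10 — and the others hold by inspection.

Satisfiable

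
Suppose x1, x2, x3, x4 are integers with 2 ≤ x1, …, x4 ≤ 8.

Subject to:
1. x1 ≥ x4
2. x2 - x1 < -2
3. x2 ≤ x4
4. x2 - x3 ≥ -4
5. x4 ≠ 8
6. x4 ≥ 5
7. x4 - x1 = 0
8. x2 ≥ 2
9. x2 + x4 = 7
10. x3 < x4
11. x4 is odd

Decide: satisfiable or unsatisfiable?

Satisfiable

Take x1 = 5, x2 = 2, x3 = 3, x4 = 5. Then constraint 2: x2 - x1 = -3; constraint 4: x2 - x3 = -1; constraint 7: x4 - x1 = 0, and every other listed constraint is also met.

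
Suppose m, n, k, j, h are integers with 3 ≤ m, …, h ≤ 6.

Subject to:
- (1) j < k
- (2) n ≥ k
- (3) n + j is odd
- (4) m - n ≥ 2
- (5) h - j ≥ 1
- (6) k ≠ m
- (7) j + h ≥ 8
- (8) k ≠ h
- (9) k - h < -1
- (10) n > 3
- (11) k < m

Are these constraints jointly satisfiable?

Setting (m, n, k, j, h) = (6, 4, 4, 3, 6) satisfies everything: constraint 4: m - n = 2; constraint 5: h - j = 3; constraint 7: j + h = 9, and the others follow.

Satisfiable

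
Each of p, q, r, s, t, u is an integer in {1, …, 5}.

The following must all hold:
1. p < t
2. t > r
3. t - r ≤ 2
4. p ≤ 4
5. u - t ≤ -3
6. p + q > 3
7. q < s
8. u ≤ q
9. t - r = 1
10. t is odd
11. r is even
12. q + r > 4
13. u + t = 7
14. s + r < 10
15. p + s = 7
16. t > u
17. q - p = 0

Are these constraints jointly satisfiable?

Take p = 2, q = 2, r = 4, s = 5, t = 5, u = 2. Then constraint 3: t - r = 1; constraint 5: u - t = -3; constraint 6: p + q = 4, and every other listed constraint is also met.

Satisfiable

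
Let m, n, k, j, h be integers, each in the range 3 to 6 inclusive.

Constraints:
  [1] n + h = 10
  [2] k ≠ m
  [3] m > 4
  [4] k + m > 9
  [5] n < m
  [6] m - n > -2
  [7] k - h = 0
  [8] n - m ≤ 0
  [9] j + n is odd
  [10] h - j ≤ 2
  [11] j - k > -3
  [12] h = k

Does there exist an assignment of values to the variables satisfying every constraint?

Satisfiable

The assignment m = 5, n = 4, k = 6, j = 5, h = 6 works:
  constraint 1 holds since n + h = 10.
  constraint 4 holds since k + m = 11.
  constraint 6 holds since m - n = 1.
The rest check out directly.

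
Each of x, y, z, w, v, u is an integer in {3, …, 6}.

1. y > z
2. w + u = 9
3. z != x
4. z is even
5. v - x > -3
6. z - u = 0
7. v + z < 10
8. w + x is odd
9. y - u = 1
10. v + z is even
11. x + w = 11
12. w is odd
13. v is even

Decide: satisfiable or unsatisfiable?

Try x = 6, y = 5, z = 4, w = 5, v = 4, u = 4.
Check constraint 2: w + u = 9; constraint 5: v - x = -2. The remaining constraints are straightforward to verify.

Satisfiable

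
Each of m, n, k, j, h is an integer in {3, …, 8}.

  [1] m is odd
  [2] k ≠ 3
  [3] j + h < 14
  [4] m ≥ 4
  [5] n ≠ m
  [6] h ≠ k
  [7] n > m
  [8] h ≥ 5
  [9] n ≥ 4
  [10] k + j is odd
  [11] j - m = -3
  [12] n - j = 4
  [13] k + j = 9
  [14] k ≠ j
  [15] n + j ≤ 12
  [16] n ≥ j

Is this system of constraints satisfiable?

Satisfiable

Take m = 7, n = 8, k = 5, j = 4, h = 8. Then constraint 3: j + h = 12; constraint 11: j - m = -3; constraint 12: n - j = 4, and every other listed constraint is also met.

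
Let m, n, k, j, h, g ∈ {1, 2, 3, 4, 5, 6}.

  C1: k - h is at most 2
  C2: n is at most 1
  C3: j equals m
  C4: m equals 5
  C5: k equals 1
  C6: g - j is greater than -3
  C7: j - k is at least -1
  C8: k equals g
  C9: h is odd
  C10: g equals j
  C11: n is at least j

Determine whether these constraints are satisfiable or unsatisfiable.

Unsatisfiable

Constraint 5 fixes k = 1 and constraint 4 fixes m = 5. Constraints 3, 8, and 10 give k = g = j = m, so k = m. But 1 ≠ 5 — contradiction.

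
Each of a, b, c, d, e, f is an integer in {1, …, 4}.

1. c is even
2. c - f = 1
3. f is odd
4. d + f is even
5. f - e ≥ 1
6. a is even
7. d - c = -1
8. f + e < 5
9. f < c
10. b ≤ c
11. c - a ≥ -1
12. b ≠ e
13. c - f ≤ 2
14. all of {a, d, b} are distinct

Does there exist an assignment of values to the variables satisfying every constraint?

Satisfiable

Setting (a, b, c, d, e, f) = (4, 2, 4, 3, 1, 3) satisfies everything: constraint 2: c - f = 1; constraint 5: f - e = 2; constraint 7: d - c = -1, and the others follow.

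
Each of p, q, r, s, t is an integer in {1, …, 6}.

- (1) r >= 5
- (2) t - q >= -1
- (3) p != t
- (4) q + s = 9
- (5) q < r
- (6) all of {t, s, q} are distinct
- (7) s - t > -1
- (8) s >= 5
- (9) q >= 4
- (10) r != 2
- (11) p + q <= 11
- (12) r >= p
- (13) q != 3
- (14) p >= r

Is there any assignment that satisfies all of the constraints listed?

Satisfiable

Take p = 6, q = 4, r = 6, s = 5, t = 3. Then constraint 2: t - q = -1; constraint 4: q + s = 9; constraint 7: s - t = 2, and every other listed constraint is also met.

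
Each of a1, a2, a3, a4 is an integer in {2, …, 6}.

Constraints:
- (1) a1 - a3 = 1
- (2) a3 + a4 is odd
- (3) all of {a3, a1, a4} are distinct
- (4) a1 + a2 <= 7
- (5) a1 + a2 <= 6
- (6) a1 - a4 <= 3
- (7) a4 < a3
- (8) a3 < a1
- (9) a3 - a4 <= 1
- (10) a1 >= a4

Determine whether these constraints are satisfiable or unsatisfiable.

Take a1 = 4, a2 = 2, a3 = 3, a4 = 2. Then constraint 1: a1 - a3 = 1; constraint 4: a1 + a2 = 6, and every other listed constraint is also met.

Satisfiable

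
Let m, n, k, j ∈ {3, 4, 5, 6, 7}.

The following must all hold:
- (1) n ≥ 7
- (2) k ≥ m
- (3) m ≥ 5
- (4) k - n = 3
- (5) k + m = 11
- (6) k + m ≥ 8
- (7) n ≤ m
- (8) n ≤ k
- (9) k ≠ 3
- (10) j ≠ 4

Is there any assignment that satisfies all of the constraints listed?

From constraints 1 and 8: k ≥ n ≥ 7. From constraint 3: m ≥ 5. Hence k + m ≥ 12. But constraint 5 requires k + m = 11, and 11 < 12. Contradiction.

Unsatisfiable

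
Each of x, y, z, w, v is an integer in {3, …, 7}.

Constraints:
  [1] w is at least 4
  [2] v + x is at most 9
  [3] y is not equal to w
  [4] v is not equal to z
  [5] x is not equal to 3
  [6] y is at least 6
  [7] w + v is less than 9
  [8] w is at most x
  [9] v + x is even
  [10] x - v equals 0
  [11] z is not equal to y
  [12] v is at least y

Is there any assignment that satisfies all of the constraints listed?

From constraints 6 and 12: v ≥ y ≥ 6. From constraints 1 and 8: x ≥ w ≥ 4. Hence v + x ≥ 10. But constraint 2 requires v + x ≤ 9, and 9 < 10. Contradiction.

Unsatisfiable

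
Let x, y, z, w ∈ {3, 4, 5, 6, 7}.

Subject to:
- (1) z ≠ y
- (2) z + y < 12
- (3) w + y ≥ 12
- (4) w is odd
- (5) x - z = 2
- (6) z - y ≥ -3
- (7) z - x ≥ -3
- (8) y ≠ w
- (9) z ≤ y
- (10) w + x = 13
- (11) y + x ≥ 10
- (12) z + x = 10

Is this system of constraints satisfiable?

Satisfiable

One satisfying assignment is x = 6, y = 5, z = 4, w = 7.
For the less obvious constraints — constraint 2: z + y = 9; constraint 3: w + y = 12; constraint 5: x - z = 2 — and the others hold by inspection.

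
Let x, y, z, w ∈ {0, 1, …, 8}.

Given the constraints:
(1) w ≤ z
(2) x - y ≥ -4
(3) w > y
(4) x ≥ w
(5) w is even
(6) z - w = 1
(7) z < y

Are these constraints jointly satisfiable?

Constraints 1, 3, and 7 give y < w, w ≤ z, z < y. Chaining: y < w ≤ z < y, which forces y < y — impossible.

Unsatisfiable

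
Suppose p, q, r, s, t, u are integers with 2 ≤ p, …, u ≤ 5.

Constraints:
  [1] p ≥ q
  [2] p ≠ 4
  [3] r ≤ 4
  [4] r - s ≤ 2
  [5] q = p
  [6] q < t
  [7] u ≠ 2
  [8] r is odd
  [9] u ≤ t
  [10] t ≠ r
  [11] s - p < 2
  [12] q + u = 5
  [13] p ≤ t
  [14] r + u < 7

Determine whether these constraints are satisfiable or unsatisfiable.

Satisfiable

One satisfying assignment is p = 2, q = 2, r = 3, s = 3, t = 5, u = 3.
For the less obvious constraints — constraint 4: r - s = 0; constraint 11: s - p = 1 — and the others hold by inspection.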